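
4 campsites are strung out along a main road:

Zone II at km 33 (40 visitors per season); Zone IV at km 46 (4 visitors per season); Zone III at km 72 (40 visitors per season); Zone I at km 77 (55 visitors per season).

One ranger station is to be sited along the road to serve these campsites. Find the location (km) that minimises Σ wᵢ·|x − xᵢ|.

x = 72

For a sum of weighted absolute distances on a line, the optimum is the weighted median (not the mean). Total weight W = 139; half-weight = 69.5.
Sort by position and accumulate weight:
  km 33 (Zone II, w=40) → cum 40
  km 46 (Zone IV, w=4) → cum 44
  km 72 (Zone III, w=40) → cum 84  ≥ 69.5 → median here
  km 77 (Zone I, w=55) → cum 139
Optimal location: km 72.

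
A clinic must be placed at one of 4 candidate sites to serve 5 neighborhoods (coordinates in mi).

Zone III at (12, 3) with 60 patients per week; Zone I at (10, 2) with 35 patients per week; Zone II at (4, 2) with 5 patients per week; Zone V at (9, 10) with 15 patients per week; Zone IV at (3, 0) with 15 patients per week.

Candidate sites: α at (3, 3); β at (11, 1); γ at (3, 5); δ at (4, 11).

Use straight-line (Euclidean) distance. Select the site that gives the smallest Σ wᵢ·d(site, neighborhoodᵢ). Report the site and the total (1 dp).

Total weighted distance at each candidate:
  α (3, 3): total = 977.9
  β (11, 1): total = 478.2
  γ (3, 5): total = 1027.7
  δ (4, 11): total = 1344.6
Minimum is at β with total 478.2 mi.

β, total 478.2 mi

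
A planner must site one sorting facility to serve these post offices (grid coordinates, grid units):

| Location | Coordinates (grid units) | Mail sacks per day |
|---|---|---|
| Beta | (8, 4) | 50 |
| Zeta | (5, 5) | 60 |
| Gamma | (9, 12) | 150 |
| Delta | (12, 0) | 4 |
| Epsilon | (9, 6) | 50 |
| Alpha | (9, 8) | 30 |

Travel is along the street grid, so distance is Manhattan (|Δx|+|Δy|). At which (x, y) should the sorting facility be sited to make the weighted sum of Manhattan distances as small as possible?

Manhattan distance separates: Σwᵢ(|x−xᵢ|+|y−yᵢ|) = Σwᵢ|x−xᵢ| + Σwᵢ|y−yᵢ|, so x and y are optimised independently as 1-D weighted medians.
Total weight W = 344; half = 172.
x-coordinate, sorted with cumulative weight:
  x=5 (Zeta, w=60) cum 60
  x=8 (Beta, w=50) cum 110
  x=9 (Gamma, w=150) cum 260  ← median
  x=9 (Epsilon, w=50) cum 310
  x=9 (Alpha, w=30) cum 340
  x=12 (Delta, w=4) cum 344
⇒ x* = 9
y-coordinate, sorted with cumulative weight:
  y=0 (Delta, w=4) cum 4
  y=4 (Beta, w=50) cum 54
  y=5 (Zeta, w=60) cum 114
  y=6 (Epsilon, w=50) cum 164
  y=8 (Alpha, w=30) cum 194  ← median
  y=12 (Gamma, w=150) cum 344
⇒ y* = 8

(9, 8)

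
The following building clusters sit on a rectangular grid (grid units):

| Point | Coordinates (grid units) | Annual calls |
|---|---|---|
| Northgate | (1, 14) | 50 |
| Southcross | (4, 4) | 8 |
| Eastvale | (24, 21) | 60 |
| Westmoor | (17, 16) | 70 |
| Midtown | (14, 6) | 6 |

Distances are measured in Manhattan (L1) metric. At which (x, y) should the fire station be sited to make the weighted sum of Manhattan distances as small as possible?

Manhattan distance separates: Σwᵢ(|x−xᵢ|+|y−yᵢ|) = Σwᵢ|x−xᵢ| + Σwᵢ|y−yᵢ|, so x and y are optimised independently as 1-D weighted medians.
Total weight W = 194; half = 97.
x-coordinate, sorted with cumulative weight:
  x=1 (Northgate, w=50) cum 50
  x=4 (Southcross, w=8) cum 58
  x=14 (Midtown, w=6) cum 64
  x=17 (Westmoor, w=70) cum 134  ← median
  x=24 (Eastvale, w=60) cum 194
⇒ x* = 17
y-coordinate, sorted with cumulative weight:
  y=4 (Southcross, w=8) cum 8
  y=6 (Midtown, w=6) cum 14
  y=14 (Northgate, w=50) cum 64
  y=16 (Westmoor, w=70) cum 134  ← median
  y=21 (Eastvale, w=60) cum 194
⇒ y* = 16

(17, 16)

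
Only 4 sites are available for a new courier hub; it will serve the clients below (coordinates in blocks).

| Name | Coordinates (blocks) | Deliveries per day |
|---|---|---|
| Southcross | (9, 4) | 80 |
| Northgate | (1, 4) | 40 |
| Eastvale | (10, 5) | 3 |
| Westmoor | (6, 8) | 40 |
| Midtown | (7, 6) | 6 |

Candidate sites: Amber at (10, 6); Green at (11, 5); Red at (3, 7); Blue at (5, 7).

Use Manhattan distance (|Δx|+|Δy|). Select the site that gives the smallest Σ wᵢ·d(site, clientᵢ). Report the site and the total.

Total weighted distance at each candidate:
  Amber (10, 6): total = 941
  Green (11, 5): total = 1033
  Red (3, 7): total = 1137
  Blue (5, 7): total = 959
Minimum is at Amber with total 941 blocks.

Amber, total 941 blocks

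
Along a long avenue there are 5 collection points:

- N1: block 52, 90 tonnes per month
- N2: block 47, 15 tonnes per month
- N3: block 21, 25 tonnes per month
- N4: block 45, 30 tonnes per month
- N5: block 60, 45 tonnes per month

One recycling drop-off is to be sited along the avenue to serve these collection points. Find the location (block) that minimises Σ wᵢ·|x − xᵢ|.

x = 52

For a sum of weighted absolute distances on a line, the optimum is the weighted median (not the mean). Total weight W = 205; half-weight = 102.5.
Sort by position and accumulate weight:
  block 21 (N3, w=25) → cum 25
  block 45 (N4, w=30) → cum 55
  block 47 (N2, w=15) → cum 70
  block 52 (N1, w=90) → cum 160  ≥ 102.5 → median here
  block 60 (N5, w=45) → cum 205
Optimal location: block 52.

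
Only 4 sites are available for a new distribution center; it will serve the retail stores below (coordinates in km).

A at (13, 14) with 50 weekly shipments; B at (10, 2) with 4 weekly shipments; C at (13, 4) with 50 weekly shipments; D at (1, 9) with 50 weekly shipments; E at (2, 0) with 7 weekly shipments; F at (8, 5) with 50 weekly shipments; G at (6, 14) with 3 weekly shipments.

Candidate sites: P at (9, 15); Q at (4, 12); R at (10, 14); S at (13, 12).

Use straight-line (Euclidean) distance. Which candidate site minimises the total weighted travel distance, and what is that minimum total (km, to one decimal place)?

Total weighted distance at each candidate:
  P (9, 15): total = 1971.4
  Q (4, 12): total = 1818.6
  R (10, 14): total = 1820.6
  S (13, 12): total = 1726.1
Minimum is at S with total 1726.1 km.

S, total 1726.1 km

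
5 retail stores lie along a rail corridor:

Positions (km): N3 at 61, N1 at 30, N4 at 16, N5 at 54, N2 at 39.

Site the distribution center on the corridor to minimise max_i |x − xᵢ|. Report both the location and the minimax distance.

location 38.5, max distance 22.5

The 1-center on a line is the midpoint of the two extreme points: leftmost at 16, rightmost at 61.
Optimal location = (16 + 61)/2 = 38.5; maximum distance = (61 − 16)/2 = 22.5.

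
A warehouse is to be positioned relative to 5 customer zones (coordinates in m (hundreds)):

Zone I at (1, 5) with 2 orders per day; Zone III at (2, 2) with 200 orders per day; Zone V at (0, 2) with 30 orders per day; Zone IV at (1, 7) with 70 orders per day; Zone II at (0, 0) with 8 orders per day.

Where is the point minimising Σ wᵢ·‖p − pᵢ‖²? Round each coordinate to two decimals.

The minimiser of Σwᵢ‖p−pᵢ‖² is the weighted centroid p* = (Σwᵢpᵢ)/(Σwᵢ).
Σwᵢ = 310.
Σwᵢxᵢ = 2·1 + 200·2 + 30·0 + 70·1 + 8·0 = 472.
Σwᵢyᵢ = 2·5 + 200·2 + 30·2 + 70·7 + 8·0 = 960.
x* = 472/310 = 1.52, y* = 960/310 = 3.10.

(1.52, 3.10)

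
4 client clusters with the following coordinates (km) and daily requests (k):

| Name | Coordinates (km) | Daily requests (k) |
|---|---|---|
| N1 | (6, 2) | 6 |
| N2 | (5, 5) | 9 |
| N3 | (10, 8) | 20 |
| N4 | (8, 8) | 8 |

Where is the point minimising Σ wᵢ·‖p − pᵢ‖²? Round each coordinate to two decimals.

The minimiser of Σwᵢ‖p−pᵢ‖² is the weighted centroid p* = (Σwᵢpᵢ)/(Σwᵢ).
Σwᵢ = 43.
Σwᵢxᵢ = 6·6 + 9·5 + 20·10 + 8·8 = 345.
Σwᵢyᵢ = 6·2 + 9·5 + 20·8 + 8·8 = 281.
x* = 345/43 = 8.02, y* = 281/43 = 6.53.

(8.02, 6.53)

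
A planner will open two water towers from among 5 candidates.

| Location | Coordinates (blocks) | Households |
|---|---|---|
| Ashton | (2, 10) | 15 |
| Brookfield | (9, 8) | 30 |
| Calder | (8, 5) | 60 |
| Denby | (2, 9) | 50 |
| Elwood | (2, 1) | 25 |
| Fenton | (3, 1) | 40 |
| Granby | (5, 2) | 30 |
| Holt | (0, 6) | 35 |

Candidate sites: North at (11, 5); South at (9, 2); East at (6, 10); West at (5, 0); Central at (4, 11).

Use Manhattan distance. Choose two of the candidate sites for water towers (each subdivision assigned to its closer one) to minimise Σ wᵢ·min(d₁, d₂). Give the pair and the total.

{East, West}, total 1510

Evaluate every pair (each demand assigned to the nearer of the two):
  {East, West}: total = 1510
  {West, Central}: total = 1560
  {South, Central}: total = 1580
  {South, East}: total = 1650
  {North, West}: total = 1790
  {South, West}: total = 1880
  {North, Central}: total = 1900
  {North, East}: total = 2065
  {East, Central}: total = 2140
  {North, South}: total = 2210
Best pair: {East, West} with total 1510.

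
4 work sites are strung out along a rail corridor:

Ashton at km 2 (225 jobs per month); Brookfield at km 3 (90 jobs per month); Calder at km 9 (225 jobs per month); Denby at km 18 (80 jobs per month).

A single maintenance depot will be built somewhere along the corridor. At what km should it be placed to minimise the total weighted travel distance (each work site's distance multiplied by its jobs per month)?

x = 3

For a sum of weighted absolute distances on a line, the optimum is the weighted median (not the mean). Total weight W = 620; half-weight = 310.
Sort by position and accumulate weight:
  km 2 (Ashton, w=225) → cum 225
  km 3 (Brookfield, w=90) → cum 315  ≥ 310 → median here
  km 9 (Calder, w=225) → cum 540
  km 18 (Denby, w=80) → cum 620
Optimal location: km 3.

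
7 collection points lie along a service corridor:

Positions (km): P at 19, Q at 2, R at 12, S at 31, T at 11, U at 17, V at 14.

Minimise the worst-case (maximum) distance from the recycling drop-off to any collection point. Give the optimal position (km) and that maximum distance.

The 1-center on a line is the midpoint of the two extreme points: leftmost at 2, rightmost at 31.
Optimal location = (2 + 31)/2 = 16.5; maximum distance = (31 − 2)/2 = 14.5.

location 16.5, max distance 14.5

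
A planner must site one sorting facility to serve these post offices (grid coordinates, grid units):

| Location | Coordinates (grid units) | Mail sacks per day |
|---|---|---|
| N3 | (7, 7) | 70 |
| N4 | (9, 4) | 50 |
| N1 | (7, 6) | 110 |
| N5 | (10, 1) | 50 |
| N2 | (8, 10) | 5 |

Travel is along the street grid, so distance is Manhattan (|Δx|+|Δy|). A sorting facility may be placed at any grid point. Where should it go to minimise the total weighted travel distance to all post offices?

(7, 6)

Manhattan distance separates: Σwᵢ(|x−xᵢ|+|y−yᵢ|) = Σwᵢ|x−xᵢ| + Σwᵢ|y−yᵢ|, so x and y are optimised independently as 1-D weighted medians.
Total weight W = 285; half = 142.5.
x-coordinate, sorted with cumulative weight:
  x=7 (N3, w=70) cum 70
  x=7 (N1, w=110) cum 180  ← median
  x=8 (N2, w=5) cum 185
  x=9 (N4, w=50) cum 235
  x=10 (N5, w=50) cum 285
⇒ x* = 7
y-coordinate, sorted with cumulative weight:
  y=1 (N5, w=50) cum 50
  y=4 (N4, w=50) cum 100
  y=6 (N1, w=110) cum 210  ← median
  y=7 (N3, w=70) cum 280
  y=10 (N2, w=5) cum 285
⇒ y* = 6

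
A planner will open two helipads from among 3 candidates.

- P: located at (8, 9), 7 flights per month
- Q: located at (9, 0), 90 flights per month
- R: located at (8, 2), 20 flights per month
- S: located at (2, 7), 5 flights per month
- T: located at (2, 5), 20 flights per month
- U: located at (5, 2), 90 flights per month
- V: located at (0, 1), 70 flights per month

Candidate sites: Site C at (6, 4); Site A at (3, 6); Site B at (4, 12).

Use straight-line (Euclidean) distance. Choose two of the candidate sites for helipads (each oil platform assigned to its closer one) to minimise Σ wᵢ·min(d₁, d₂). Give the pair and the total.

{Site C, Site A}, total 1189.0

Evaluate every pair (each demand assigned to the nearer of the two):
  {Site C, Site A}: total = 1189.0
  {Site C, Site B}: total = 1319.9
  {Site A, Site B}: total = 1772.8
Best pair: {Site C, Site A} with total 1189.0.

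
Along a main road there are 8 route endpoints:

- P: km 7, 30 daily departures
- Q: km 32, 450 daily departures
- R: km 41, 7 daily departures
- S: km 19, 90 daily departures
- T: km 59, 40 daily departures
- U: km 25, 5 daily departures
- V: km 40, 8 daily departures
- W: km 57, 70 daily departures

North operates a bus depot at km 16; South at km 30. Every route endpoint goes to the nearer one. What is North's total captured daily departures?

The indifferent point is the midpoint (16+30)/2 = 23; route endpoints left of it (closer to North at 16) go to North, those right go to South.
  P at 7 (w=30) → North
  S at 19 (w=90) → North
  U at 25 (w=5) → South
  Q at 32 (w=450) → South
  V at 40 (w=8) → South
  R at 41 (w=7) → South
  W at 57 (w=70) → South
  T at 59 (w=40) → South
North captures 120; South captures 580.

120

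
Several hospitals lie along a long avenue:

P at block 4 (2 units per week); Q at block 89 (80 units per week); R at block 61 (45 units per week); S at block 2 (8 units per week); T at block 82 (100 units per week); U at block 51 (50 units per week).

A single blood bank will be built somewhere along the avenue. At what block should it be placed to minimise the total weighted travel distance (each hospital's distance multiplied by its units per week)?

For a sum of weighted absolute distances on a line, the optimum is the weighted median (not the mean). Total weight W = 285; half-weight = 142.5.
Sort by position and accumulate weight:
  block 2 (S, w=8) → cum 8
  block 4 (P, w=2) → cum 10
  block 51 (U, w=50) → cum 60
  block 61 (R, w=45) → cum 105
  block 82 (T, w=100) → cum 205  ≥ 142.5 → median here
  block 89 (Q, w=80) → cum 285
Optimal location: block 82.

x = 82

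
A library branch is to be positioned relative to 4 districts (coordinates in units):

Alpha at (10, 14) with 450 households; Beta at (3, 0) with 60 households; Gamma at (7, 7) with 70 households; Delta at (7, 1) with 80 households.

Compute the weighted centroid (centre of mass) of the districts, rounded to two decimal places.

(8.68, 10.41)

The minimiser of Σwᵢ‖p−pᵢ‖² is the weighted centroid p* = (Σwᵢpᵢ)/(Σwᵢ).
Σwᵢ = 660.
Σwᵢxᵢ = 450·10 + 60·3 + 70·7 + 80·7 = 5730.
Σwᵢyᵢ = 450·14 + 60·0 + 70·7 + 80·1 = 6870.
x* = 5730/660 = 8.68, y* = 6870/660 = 10.41.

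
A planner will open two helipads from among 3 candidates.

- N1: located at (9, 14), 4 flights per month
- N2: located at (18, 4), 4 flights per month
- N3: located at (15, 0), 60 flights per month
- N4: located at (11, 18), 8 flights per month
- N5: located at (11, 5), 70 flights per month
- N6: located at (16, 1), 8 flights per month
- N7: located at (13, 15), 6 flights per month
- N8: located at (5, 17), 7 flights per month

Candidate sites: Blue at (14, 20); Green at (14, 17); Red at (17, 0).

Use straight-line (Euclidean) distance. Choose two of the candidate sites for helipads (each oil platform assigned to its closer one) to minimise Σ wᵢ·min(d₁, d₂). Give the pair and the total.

Evaluate every pair (each demand assigned to the nearer of the two):
  {Green, Red}: total = 819.6
  {Blue, Red}: total = 851.6
  {Blue, Green}: total = 2196.1
Best pair: {Green, Red} with total 819.6.

{Green, Red}, total 819.6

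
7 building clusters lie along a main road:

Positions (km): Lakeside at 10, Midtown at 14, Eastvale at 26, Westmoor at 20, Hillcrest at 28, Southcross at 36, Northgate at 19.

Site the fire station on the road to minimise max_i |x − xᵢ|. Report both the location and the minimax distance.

The 1-center on a line is the midpoint of the two extreme points: leftmost at 10, rightmost at 36.
Optimal location = (10 + 36)/2 = 23; maximum distance = (36 − 10)/2 = 13.

location 23, max distance 13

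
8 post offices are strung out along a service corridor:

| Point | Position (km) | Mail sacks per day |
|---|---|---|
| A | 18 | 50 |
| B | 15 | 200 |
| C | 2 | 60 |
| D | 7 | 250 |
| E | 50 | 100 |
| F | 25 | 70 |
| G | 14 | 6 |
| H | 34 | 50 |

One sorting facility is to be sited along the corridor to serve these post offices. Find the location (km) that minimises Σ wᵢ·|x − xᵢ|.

For a sum of weighted absolute distances on a line, the optimum is the weighted median (not the mean). Total weight W = 786; half-weight = 393.
Sort by position and accumulate weight:
  km 2 (C, w=60) → cum 60
  km 7 (D, w=250) → cum 310
  km 14 (G, w=6) → cum 316
  km 15 (B, w=200) → cum 516  ≥ 393 → median here
  km 18 (A, w=50) → cum 566
  km 25 (F, w=70) → cum 636
  km 34 (H, w=50) → cum 686
  km 50 (E, w=100) → cum 786
Optimal location: km 15.

x = 15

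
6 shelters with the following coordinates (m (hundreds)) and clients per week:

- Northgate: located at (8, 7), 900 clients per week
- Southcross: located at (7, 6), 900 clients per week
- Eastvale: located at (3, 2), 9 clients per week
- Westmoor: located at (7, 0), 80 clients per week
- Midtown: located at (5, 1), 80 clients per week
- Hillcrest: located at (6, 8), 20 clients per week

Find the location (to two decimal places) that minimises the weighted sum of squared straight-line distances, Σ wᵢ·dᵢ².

(7.34, 6.01)

The minimiser of Σwᵢ‖p−pᵢ‖² is the weighted centroid p* = (Σwᵢpᵢ)/(Σwᵢ).
Σwᵢ = 1989.
Σwᵢxᵢ = 900·8 + 900·7 + 9·3 + 80·7 + 80·5 + 20·6 = 14607.
Σwᵢyᵢ = 900·7 + 900·6 + 9·2 + 80·0 + 80·1 + 20·8 = 11958.
x* = 14607/1989 = 7.34, y* = 11958/1989 = 6.01.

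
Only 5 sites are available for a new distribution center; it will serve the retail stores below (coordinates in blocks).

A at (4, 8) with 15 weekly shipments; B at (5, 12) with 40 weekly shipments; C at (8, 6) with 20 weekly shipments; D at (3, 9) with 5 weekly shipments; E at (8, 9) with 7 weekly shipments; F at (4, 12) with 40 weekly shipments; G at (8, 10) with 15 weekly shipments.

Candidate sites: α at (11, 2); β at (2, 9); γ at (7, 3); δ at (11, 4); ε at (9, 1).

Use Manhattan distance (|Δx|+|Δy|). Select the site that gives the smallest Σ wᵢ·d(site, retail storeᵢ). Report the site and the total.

Total weighted distance at each candidate:
  α (11, 2): total = 1965
  β (2, 9): total = 817
  γ (7, 3): total = 1339
  δ (11, 4): total = 1681
  ε (9, 1): total = 1823
Minimum is at β with total 817 blocks.

β, total 817 blocks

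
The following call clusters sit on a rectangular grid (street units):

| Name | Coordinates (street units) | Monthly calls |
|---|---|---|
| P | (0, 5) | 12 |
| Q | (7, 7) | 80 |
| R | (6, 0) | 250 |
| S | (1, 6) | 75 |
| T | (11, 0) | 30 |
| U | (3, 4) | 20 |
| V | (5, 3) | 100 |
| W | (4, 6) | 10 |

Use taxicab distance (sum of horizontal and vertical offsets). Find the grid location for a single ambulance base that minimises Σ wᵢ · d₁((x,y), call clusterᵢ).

(6, 3)

Manhattan distance separates: Σwᵢ(|x−xᵢ|+|y−yᵢ|) = Σwᵢ|x−xᵢ| + Σwᵢ|y−yᵢ|, so x and y are optimised independently as 1-D weighted medians.
Total weight W = 577; half = 288.5.
x-coordinate, sorted with cumulative weight:
  x=0 (P, w=12) cum 12
  x=1 (S, w=75) cum 87
  x=3 (U, w=20) cum 107
  x=4 (W, w=10) cum 117
  x=5 (V, w=100) cum 217
  x=6 (R, w=250) cum 467  ← median
  x=7 (Q, w=80) cum 547
  x=11 (T, w=30) cum 577
⇒ x* = 6
y-coordinate, sorted with cumulative weight:
  y=0 (R, w=250) cum 250
  y=0 (T, w=30) cum 280
  y=3 (V, w=100) cum 380  ← median
  y=4 (U, w=20) cum 400
  y=5 (P, w=12) cum 412
  y=6 (S, w=75) cum 487
  y=6 (W, w=10) cum 497
  y=7 (Q, w=80) cum 577
⇒ y* = 3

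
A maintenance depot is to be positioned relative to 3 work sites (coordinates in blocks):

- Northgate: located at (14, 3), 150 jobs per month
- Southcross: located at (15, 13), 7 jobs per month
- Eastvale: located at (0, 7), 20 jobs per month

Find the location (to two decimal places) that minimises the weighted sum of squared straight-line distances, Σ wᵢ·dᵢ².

The minimiser of Σwᵢ‖p−pᵢ‖² is the weighted centroid p* = (Σwᵢpᵢ)/(Σwᵢ).
Σwᵢ = 177.
Σwᵢxᵢ = 150·14 + 7·15 + 20·0 = 2205.
Σwᵢyᵢ = 150·3 + 7·13 + 20·7 = 681.
x* = 2205/177 = 12.46, y* = 681/177 = 3.85.

(12.46, 3.85)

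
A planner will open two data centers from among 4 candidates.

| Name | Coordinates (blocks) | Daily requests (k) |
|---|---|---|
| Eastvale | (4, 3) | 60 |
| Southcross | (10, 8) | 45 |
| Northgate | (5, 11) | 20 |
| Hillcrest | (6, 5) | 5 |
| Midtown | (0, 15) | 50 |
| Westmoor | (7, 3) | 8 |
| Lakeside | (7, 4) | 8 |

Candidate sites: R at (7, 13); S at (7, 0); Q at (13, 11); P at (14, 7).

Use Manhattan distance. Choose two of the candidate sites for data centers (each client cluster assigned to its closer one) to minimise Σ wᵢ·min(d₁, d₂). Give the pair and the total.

Evaluate every pair (each demand assigned to the nearer of the two):
  {R, S}: total = 1336
  {S, Q}: total = 1726
  {R, P}: total = 1732
  {R, Q}: total = 1777
  {S, P}: total = 2031
  {Q, P}: total = 2293
Best pair: {R, S} with total 1336.

{R, S}, total 1336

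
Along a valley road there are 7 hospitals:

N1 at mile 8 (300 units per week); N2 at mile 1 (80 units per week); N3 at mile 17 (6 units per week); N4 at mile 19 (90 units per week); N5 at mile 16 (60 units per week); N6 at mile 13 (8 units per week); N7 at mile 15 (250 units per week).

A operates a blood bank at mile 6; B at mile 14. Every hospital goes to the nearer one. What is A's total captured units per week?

The indifferent point is the midpoint (6+14)/2 = 10; hospitals left of it (closer to A at 6) go to A, those right go to B.
  N2 at 1 (w=80) → A
  N1 at 8 (w=300) → A
  N6 at 13 (w=8) → B
  N7 at 15 (w=250) → B
  N5 at 16 (w=60) → B
  N3 at 17 (w=6) → B
  N4 at 19 (w=90) → B
A captures 380; B captures 414.

380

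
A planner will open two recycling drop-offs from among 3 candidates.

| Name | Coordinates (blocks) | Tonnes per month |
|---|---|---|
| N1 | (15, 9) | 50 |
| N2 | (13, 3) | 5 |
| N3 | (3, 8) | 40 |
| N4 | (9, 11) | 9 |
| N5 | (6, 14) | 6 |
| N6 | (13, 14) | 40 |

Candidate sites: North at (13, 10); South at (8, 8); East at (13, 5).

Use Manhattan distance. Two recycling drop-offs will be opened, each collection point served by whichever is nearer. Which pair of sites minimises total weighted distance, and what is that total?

Evaluate every pair (each demand assigned to the nearer of the two):
  {North, South}: total = 629
  {North, East}: total = 911
  {South, East}: total = 954
Best pair: {North, South} with total 629.

{North, South}, total 629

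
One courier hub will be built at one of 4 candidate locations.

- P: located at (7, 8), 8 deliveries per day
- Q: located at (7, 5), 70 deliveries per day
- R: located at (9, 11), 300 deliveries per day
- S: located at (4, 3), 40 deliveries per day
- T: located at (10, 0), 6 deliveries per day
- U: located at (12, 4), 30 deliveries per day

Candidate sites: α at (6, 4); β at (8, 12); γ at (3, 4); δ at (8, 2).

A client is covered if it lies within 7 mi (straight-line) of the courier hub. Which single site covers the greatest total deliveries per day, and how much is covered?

β, covering 308

Coverage radius r = 7 mi; a point is covered iff (Δx)²+(Δy)² ≤ 7² = 49.
  α (6, 4): covers {P, Q, S, T, U} → 154
  β (8, 12): covers {P, R} → 308
  γ (3, 4): covers {P, Q, S} → 118
  δ (8, 2): covers {P, Q, S, T, U} → 154
Maximum coverage at β: 308 deliveries per day.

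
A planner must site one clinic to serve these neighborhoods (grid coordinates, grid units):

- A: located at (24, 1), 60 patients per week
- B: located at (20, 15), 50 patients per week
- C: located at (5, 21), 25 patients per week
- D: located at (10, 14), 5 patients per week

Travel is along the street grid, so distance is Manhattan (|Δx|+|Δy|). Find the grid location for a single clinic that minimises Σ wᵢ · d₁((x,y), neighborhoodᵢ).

Manhattan distance separates: Σwᵢ(|x−xᵢ|+|y−yᵢ|) = Σwᵢ|x−xᵢ| + Σwᵢ|y−yᵢ|, so x and y are optimised independently as 1-D weighted medians.
Total weight W = 140; half = 70.
x-coordinate, sorted with cumulative weight:
  x=5 (C, w=25) cum 25
  x=10 (D, w=5) cum 30
  x=20 (B, w=50) cum 80  ← median
  x=24 (A, w=60) cum 140
⇒ x* = 20
y-coordinate, sorted with cumulative weight:
  y=1 (A, w=60) cum 60
  y=14 (D, w=5) cum 65
  y=15 (B, w=50) cum 115  ← median
  y=21 (C, w=25) cum 140
⇒ y* = 15

(20, 15)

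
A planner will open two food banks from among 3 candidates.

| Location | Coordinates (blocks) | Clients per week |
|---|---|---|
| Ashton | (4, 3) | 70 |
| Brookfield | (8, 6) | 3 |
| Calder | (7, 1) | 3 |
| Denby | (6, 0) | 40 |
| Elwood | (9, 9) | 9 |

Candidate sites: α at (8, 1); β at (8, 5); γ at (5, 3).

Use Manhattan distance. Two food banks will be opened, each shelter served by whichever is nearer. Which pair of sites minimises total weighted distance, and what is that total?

{α, γ}, total 289

Evaluate every pair (each demand assigned to the nearer of the two):
  {α, γ}: total = 289
  {β, γ}: total = 290
  {α, β}: total = 591
Best pair: {α, γ} with total 289.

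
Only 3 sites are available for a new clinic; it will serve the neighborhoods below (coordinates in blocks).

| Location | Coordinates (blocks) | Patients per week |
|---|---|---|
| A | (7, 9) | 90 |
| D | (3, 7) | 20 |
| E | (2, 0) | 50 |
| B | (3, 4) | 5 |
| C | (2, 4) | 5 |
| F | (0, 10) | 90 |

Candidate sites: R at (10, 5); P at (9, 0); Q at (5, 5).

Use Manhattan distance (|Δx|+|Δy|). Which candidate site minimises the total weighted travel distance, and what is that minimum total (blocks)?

Q, total 1955 blocks

Total weighted distance at each candidate:
  R (10, 5): total = 2895
  P (9, 0): total = 3415
  Q (5, 5): total = 1955
Minimum is at Q with total 1955 blocks.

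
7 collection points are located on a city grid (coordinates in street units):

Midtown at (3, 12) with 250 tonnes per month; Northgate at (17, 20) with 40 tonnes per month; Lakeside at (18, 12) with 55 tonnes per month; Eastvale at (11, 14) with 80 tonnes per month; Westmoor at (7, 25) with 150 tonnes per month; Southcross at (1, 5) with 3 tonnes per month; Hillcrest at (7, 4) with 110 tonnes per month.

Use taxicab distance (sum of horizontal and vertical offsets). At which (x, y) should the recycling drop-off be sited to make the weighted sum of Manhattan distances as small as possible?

Manhattan distance separates: Σwᵢ(|x−xᵢ|+|y−yᵢ|) = Σwᵢ|x−xᵢ| + Σwᵢ|y−yᵢ|, so x and y are optimised independently as 1-D weighted medians.
Total weight W = 688; half = 344.
x-coordinate, sorted with cumulative weight:
  x=1 (Southcross, w=3) cum 3
  x=3 (Midtown, w=250) cum 253
  x=7 (Westmoor, w=150) cum 403  ← median
  x=7 (Hillcrest, w=110) cum 513
  x=11 (Eastvale, w=80) cum 593
  x=17 (Northgate, w=40) cum 633
  x=18 (Lakeside, w=55) cum 688
⇒ x* = 7
y-coordinate, sorted with cumulative weight:
  y=4 (Hillcrest, w=110) cum 110
  y=5 (Southcross, w=3) cum 113
  y=12 (Midtown, w=250) cum 363  ← median
  y=12 (Lakeside, w=55) cum 418
  y=14 (Eastvale, w=80) cum 498
  y=20 (Northgate, w=40) cum 538
  y=25 (Westmoor, w=150) cum 688
⇒ y* = 12

(7, 12)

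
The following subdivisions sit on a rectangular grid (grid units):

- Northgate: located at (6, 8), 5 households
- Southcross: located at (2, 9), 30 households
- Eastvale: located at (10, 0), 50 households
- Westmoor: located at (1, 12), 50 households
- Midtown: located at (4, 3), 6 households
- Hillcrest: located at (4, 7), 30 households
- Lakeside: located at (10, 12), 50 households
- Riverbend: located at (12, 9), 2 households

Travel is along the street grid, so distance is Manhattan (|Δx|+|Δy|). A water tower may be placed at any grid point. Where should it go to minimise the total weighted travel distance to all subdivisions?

Manhattan distance separates: Σwᵢ(|x−xᵢ|+|y−yᵢ|) = Σwᵢ|x−xᵢ| + Σwᵢ|y−yᵢ|, so x and y are optimised independently as 1-D weighted medians.
Total weight W = 223; half = 111.5.
x-coordinate, sorted with cumulative weight:
  x=1 (Westmoor, w=50) cum 50
  x=2 (Southcross, w=30) cum 80
  x=4 (Midtown, w=6) cum 86
  x=4 (Hillcrest, w=30) cum 116  ← median
  x=6 (Northgate, w=5) cum 121
  x=10 (Eastvale, w=50) cum 171
  x=10 (Lakeside, w=50) cum 221
  x=12 (Riverbend, w=2) cum 223
⇒ x* = 4
y-coordinate, sorted with cumulative weight:
  y=0 (Eastvale, w=50) cum 50
  y=3 (Midtown, w=6) cum 56
  y=7 (Hillcrest, w=30) cum 86
  y=8 (Northgate, w=5) cum 91
  y=9 (Southcross, w=30) cum 121  ← median
  y=9 (Riverbend, w=2) cum 123
  y=12 (Westmoor, w=50) cum 173
  y=12 (Lakeside, w=50) cum 223
⇒ y* = 9

(4, 9)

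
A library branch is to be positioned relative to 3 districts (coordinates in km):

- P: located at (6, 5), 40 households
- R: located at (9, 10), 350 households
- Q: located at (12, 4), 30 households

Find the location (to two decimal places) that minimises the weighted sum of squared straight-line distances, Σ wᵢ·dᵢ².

(8.93, 9.10)

The minimiser of Σwᵢ‖p−pᵢ‖² is the weighted centroid p* = (Σwᵢpᵢ)/(Σwᵢ).
Σwᵢ = 420.
Σwᵢxᵢ = 40·6 + 350·9 + 30·12 = 3750.
Σwᵢyᵢ = 40·5 + 350·10 + 30·4 = 3820.
x* = 3750/420 = 8.93, y* = 3820/420 = 9.10.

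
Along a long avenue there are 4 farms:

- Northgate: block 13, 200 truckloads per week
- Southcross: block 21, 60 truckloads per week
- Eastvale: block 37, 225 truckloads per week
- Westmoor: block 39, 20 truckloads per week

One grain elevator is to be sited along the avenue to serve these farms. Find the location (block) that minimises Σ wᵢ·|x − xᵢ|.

For a sum of weighted absolute distances on a line, the optimum is the weighted median (not the mean). Total weight W = 505; half-weight = 252.5.
Sort by position and accumulate weight:
  block 13 (Northgate, w=200) → cum 200
  block 21 (Southcross, w=60) → cum 260  ≥ 252.5 → median here
  block 37 (Eastvale, w=225) → cum 485
  block 39 (Westmoor, w=20) → cum 505
Optimal location: block 21.

x = 21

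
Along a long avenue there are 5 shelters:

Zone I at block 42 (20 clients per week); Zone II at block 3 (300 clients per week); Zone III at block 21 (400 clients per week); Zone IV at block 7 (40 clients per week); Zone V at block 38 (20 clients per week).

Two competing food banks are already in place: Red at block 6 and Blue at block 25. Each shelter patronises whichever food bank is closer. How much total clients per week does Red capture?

The indifferent point is the midpoint (6+25)/2 = 15.5; shelters left of it (closer to Red at 6) go to Red, those right go to Blue.
  Zone II at 3 (w=300) → Red
  Zone IV at 7 (w=40) → Red
  Zone III at 21 (w=400) → Blue
  Zone V at 38 (w=20) → Blue
  Zone I at 42 (w=20) → Blue
Red captures 340; Blue captures 440.

340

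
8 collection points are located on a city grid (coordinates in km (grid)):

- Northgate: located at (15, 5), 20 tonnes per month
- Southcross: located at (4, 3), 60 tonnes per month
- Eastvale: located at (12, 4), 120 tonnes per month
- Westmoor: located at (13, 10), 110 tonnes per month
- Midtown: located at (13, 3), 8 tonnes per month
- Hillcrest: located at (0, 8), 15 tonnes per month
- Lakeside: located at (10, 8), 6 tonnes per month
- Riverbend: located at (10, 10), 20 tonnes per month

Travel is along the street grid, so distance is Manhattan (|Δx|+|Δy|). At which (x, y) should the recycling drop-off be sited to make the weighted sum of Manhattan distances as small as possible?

(12, 4)

Manhattan distance separates: Σwᵢ(|x−xᵢ|+|y−yᵢ|) = Σwᵢ|x−xᵢ| + Σwᵢ|y−yᵢ|, so x and y are optimised independently as 1-D weighted medians.
Total weight W = 359; half = 179.5.
x-coordinate, sorted with cumulative weight:
  x=0 (Hillcrest, w=15) cum 15
  x=4 (Southcross, w=60) cum 75
  x=10 (Lakeside, w=6) cum 81
  x=10 (Riverbend, w=20) cum 101
  x=12 (Eastvale, w=120) cum 221  ← median
  x=13 (Westmoor, w=110) cum 331
  x=13 (Midtown, w=8) cum 339
  x=15 (Northgate, w=20) cum 359
⇒ x* = 12
y-coordinate, sorted with cumulative weight:
  y=3 (Southcross, w=60) cum 60
  y=3 (Midtown, w=8) cum 68
  y=4 (Eastvale, w=120) cum 188  ← median
  y=5 (Northgate, w=20) cum 208
  y=8 (Hillcrest, w=15) cum 223
  y=8 (Lakeside, w=6) cum 229
  y=10 (Westmoor, w=110) cum 339
  y=10 (Riverbend, w=20) cum 359
⇒ y* = 4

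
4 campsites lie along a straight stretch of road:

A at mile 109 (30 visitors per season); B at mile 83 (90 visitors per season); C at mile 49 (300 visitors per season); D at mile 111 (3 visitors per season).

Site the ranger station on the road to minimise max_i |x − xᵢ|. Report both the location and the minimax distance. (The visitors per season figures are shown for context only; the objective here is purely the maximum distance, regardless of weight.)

location 80, max distance 31

The 1-center on a line is the midpoint of the two extreme points: leftmost at 49, rightmost at 111.
Optimal location = (49 + 111)/2 = 80; maximum distance = (111 − 49)/2 = 31.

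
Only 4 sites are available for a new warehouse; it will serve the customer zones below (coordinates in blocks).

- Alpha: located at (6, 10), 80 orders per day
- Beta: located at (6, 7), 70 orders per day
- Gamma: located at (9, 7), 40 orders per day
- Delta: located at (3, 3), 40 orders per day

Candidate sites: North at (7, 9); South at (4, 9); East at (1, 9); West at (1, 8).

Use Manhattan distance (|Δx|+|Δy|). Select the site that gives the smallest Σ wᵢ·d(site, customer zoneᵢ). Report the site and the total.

North, total 930 blocks

Total weighted distance at each candidate:
  North (7, 9): total = 930
  South (4, 9): total = 1080
  East (1, 9): total = 1690
  West (1, 8): total = 1620
Minimum is at North with total 930 blocks.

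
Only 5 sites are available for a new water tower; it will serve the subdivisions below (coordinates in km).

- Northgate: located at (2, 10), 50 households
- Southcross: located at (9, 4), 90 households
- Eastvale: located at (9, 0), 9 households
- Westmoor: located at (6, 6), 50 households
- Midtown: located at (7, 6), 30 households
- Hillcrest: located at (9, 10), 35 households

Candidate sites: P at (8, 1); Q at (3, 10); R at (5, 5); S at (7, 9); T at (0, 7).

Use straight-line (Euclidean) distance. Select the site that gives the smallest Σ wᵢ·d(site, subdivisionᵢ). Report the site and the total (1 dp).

R, total 1082.2 km

Total weighted distance at each candidate:
  P (8, 1): total = 1577.3
  Q (3, 10): total = 1548.3
  R (5, 5): total = 1082.2
  S (7, 9): total = 1149.0
  T (0, 7): total = 1985.0
Minimum is at R with total 1082.2 km.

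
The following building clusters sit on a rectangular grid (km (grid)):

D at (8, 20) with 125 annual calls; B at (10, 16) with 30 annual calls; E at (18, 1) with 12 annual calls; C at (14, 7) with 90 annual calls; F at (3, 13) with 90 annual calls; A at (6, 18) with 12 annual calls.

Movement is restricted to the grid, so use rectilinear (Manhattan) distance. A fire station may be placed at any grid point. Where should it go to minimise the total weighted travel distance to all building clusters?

Manhattan distance separates: Σwᵢ(|x−xᵢ|+|y−yᵢ|) = Σwᵢ|x−xᵢ| + Σwᵢ|y−yᵢ|, so x and y are optimised independently as 1-D weighted medians.
Total weight W = 359; half = 179.5.
x-coordinate, sorted with cumulative weight:
  x=3 (F, w=90) cum 90
  x=6 (A, w=12) cum 102
  x=8 (D, w=125) cum 227  ← median
  x=10 (B, w=30) cum 257
  x=14 (C, w=90) cum 347
  x=18 (E, w=12) cum 359
⇒ x* = 8
y-coordinate, sorted with cumulative weight:
  y=1 (E, w=12) cum 12
  y=7 (C, w=90) cum 102
  y=13 (F, w=90) cum 192  ← median
  y=16 (B, w=30) cum 222
  y=18 (A, w=12) cum 234
  y=20 (D, w=125) cum 359
⇒ y* = 13

(8, 13)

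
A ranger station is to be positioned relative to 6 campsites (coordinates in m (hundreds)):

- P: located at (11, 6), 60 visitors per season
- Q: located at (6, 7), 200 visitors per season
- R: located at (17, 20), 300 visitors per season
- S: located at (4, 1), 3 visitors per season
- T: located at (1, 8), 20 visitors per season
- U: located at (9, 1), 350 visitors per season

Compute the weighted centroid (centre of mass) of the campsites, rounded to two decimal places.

(10.87, 8.87)

The minimiser of Σwᵢ‖p−pᵢ‖² is the weighted centroid p* = (Σwᵢpᵢ)/(Σwᵢ).
Σwᵢ = 933.
Σwᵢxᵢ = 60·11 + 200·6 + 300·17 + 3·4 + 20·1 + 350·9 = 10142.
Σwᵢyᵢ = 60·6 + 200·7 + 300·20 + 3·1 + 20·8 + 350·1 = 8273.
x* = 10142/933 = 10.87, y* = 8273/933 = 8.87.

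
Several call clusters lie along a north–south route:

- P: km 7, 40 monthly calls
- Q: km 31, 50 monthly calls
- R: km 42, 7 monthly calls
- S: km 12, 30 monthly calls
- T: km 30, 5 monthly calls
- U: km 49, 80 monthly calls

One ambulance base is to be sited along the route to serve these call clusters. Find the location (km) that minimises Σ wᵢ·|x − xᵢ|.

For a sum of weighted absolute distances on a line, the optimum is the weighted median (not the mean). Total weight W = 212; half-weight = 106.
Sort by position and accumulate weight:
  km 7 (P, w=40) → cum 40
  km 12 (S, w=30) → cum 70
  km 30 (T, w=5) → cum 75
  km 31 (Q, w=50) → cum 125  ≥ 106 → median here
  km 42 (R, w=7) → cum 132
  km 49 (U, w=80) → cum 212
Optimal location: km 31.

x = 31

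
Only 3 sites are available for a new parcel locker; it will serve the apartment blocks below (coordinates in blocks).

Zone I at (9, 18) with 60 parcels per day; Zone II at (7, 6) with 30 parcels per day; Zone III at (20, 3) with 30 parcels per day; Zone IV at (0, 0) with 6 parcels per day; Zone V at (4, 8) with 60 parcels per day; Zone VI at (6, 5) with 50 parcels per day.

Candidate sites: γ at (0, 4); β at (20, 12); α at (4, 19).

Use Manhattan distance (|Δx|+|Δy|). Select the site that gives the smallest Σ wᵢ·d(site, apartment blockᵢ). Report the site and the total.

Total weighted distance at each candidate:
  γ (0, 4): total = 3134
  β (20, 12): total = 4302
  α (4, 19): total = 3398
Minimum is at γ with total 3134 blocks.

γ, total 3134 blocks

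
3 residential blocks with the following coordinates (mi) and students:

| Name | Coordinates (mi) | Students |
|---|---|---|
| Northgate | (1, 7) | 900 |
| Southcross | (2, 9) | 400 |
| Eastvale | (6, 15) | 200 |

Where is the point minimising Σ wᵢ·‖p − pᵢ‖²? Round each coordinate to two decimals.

(1.93, 8.60)

The minimiser of Σwᵢ‖p−pᵢ‖² is the weighted centroid p* = (Σwᵢpᵢ)/(Σwᵢ).
Σwᵢ = 1500.
Σwᵢxᵢ = 900·1 + 400·2 + 200·6 = 2900.
Σwᵢyᵢ = 900·7 + 400·9 + 200·15 = 12900.
x* = 2900/1500 = 1.93, y* = 12900/1500 = 8.60.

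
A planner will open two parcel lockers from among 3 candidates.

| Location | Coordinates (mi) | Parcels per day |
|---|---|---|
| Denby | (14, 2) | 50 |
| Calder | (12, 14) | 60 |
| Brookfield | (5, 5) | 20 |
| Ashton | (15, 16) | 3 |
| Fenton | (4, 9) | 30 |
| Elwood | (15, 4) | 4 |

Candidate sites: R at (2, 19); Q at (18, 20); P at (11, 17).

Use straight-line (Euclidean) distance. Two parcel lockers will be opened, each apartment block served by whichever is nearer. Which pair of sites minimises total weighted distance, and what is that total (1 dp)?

Evaluate every pair (each demand assigned to the nearer of the two):
  {R, P}: total = 1595.6
  {Q, P}: total = 1608.6
  {R, Q}: total = 2103.5
Best pair: {R, P} with total 1595.6.

{R, P}, total 1595.6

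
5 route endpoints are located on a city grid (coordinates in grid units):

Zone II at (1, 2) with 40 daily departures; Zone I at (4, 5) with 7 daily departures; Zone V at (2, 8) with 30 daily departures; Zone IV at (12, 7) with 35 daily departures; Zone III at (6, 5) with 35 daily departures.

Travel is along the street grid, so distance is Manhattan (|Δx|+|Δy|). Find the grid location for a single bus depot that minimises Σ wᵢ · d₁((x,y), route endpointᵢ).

(4, 5)

Manhattan distance separates: Σwᵢ(|x−xᵢ|+|y−yᵢ|) = Σwᵢ|x−xᵢ| + Σwᵢ|y−yᵢ|, so x and y are optimised independently as 1-D weighted medians.
Total weight W = 147; half = 73.5.
x-coordinate, sorted with cumulative weight:
  x=1 (Zone II, w=40) cum 40
  x=2 (Zone V, w=30) cum 70
  x=4 (Zone I, w=7) cum 77  ← median
  x=6 (Zone III, w=35) cum 112
  x=12 (Zone IV, w=35) cum 147
⇒ x* = 4
y-coordinate, sorted with cumulative weight:
  y=2 (Zone II, w=40) cum 40
  y=5 (Zone I, w=7) cum 47
  y=5 (Zone III, w=35) cum 82  ← median
  y=7 (Zone IV, w=35) cum 117
  y=8 (Zone V, w=30) cum 147
⇒ y* = 5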